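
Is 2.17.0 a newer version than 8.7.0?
No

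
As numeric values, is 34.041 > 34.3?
False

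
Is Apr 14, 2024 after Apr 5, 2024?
Yes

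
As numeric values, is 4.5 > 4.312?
True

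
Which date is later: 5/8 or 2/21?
5/8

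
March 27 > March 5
True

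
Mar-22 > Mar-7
True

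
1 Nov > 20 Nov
False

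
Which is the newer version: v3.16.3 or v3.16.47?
v3.16.47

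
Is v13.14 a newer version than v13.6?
Yes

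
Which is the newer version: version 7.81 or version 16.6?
version 16.6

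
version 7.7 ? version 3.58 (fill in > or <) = >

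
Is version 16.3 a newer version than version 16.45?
No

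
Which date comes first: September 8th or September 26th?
September 8th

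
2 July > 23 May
True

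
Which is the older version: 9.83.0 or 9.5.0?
9.5.0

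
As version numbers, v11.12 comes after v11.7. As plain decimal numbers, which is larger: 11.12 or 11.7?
11.7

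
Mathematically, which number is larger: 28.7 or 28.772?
28.772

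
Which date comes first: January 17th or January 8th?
January 8th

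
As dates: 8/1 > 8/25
False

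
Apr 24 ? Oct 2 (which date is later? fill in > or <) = <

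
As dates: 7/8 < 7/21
True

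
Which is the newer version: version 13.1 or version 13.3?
version 13.3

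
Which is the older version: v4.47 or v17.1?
v4.47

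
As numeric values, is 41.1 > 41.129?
False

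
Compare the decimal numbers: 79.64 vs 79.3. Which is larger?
79.64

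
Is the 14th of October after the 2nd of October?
Yes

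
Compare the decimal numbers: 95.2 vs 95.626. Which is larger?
95.626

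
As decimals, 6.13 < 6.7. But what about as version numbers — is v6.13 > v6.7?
True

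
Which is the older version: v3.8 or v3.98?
v3.8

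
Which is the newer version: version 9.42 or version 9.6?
version 9.42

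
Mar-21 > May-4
False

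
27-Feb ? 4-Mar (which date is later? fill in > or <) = <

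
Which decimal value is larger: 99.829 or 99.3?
99.829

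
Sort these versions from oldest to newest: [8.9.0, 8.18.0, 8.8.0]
[8.8.0, 8.9.0, 8.18.0]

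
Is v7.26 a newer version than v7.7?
Yes. Version numbers are compared segment by segment as integers, not as decimals: minor version 26 > 7, so v7.26 > v7.7 (even though the decimal 7.26 < 7.7).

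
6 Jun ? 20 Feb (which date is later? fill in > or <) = >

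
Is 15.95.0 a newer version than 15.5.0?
Yes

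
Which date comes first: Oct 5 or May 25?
May 25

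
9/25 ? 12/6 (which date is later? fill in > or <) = <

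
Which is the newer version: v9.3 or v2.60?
v9.3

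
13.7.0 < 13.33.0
True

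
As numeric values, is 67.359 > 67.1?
True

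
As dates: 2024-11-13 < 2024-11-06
False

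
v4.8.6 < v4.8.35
True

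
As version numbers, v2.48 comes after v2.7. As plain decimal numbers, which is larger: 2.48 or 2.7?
2.7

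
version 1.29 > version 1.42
False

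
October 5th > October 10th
False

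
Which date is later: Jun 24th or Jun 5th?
Jun 24th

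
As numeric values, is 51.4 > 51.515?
False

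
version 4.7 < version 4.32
True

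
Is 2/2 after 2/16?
No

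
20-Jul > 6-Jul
True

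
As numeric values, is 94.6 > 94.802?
False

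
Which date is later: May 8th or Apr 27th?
May 8th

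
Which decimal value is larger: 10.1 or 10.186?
10.186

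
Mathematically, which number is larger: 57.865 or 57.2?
57.865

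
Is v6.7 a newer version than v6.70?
No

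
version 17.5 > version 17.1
True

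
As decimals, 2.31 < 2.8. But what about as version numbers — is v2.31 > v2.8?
True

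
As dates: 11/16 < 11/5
False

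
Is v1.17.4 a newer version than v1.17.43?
No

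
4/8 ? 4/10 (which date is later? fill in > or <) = <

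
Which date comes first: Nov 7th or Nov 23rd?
Nov 7th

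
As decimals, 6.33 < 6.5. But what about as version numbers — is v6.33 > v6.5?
True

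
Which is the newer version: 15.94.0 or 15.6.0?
15.94.0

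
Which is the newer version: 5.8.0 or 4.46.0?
5.8.0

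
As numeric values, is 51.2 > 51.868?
False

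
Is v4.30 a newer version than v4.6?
Yes. Version numbers are compared segment by segment as integers, not as decimals: minor version 30 > 6, so v4.30 > v4.6 (even though the decimal 4.30 < 4.6).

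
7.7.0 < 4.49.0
False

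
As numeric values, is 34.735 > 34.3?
True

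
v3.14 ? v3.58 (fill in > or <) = <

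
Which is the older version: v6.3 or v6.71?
v6.3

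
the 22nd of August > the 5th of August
True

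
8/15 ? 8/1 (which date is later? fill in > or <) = >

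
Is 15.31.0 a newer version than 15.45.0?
No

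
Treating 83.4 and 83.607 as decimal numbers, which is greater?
83.607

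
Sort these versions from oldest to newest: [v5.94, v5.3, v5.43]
[v5.3, v5.43, v5.94]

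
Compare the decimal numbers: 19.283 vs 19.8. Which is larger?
19.8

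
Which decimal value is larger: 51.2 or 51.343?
51.343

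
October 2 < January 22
False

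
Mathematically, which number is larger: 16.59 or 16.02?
16.59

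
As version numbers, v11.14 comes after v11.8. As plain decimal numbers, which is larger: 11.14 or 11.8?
11.8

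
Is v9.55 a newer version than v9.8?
Yes. Version numbers are compared segment by segment as integers, not as decimals: minor version 55 > 8, so v9.55 > v9.8 (even though the decimal 9.55 < 9.8).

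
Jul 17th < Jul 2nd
False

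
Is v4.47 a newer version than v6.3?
No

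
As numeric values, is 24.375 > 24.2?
True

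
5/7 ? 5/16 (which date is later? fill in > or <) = <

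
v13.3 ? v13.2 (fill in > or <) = >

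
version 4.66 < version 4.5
False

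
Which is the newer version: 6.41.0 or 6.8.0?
6.41.0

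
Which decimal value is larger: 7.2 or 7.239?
7.239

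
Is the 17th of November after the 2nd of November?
Yes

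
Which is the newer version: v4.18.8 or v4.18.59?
v4.18.59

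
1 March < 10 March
True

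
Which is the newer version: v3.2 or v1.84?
v3.2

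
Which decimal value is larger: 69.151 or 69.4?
69.4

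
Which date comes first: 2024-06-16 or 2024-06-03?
2024-06-03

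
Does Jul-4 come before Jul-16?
Yes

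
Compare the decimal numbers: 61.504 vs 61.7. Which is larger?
61.7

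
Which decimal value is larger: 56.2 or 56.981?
56.981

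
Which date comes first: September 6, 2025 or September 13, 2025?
September 6, 2025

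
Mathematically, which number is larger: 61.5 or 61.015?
61.5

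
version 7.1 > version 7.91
False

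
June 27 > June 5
True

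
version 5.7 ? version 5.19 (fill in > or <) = <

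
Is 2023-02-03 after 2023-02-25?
No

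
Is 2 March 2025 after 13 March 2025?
No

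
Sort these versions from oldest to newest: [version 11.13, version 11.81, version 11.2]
[version 11.2, version 11.13, version 11.81]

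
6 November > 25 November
False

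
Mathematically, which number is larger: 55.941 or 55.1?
55.941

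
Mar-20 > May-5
False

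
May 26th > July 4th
False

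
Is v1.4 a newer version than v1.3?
Yes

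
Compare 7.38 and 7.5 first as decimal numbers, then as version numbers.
As decimals: 7.38 < 7.5. As versions: v7.38 > v7.5 (minor version 38 > 5).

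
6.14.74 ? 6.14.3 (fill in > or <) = >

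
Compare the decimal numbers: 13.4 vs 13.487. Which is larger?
13.487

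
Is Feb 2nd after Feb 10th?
No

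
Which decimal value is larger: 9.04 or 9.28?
9.28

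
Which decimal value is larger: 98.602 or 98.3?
98.602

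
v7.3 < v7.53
True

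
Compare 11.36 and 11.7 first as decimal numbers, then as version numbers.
As decimals: 11.36 < 11.7. As versions: v11.36 > v11.7 (minor version 36 > 7).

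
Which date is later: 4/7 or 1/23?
4/7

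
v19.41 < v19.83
True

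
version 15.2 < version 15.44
True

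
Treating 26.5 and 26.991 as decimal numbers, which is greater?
26.991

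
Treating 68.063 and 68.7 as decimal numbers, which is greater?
68.7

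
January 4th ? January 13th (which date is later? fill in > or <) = <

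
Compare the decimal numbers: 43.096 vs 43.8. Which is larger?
43.8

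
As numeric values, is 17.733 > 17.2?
True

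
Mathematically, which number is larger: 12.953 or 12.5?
12.953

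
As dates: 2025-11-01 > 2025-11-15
False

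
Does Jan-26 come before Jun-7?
Yes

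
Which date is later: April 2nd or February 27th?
April 2nd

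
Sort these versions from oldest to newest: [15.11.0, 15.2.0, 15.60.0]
[15.2.0, 15.11.0, 15.60.0]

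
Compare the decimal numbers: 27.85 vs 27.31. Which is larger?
27.85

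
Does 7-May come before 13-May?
Yes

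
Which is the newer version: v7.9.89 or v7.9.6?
v7.9.89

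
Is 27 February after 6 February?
Yes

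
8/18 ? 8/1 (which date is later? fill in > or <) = >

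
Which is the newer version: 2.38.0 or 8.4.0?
8.4.0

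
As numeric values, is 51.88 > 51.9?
False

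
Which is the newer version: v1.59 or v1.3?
v1.59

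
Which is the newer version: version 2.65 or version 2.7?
version 2.65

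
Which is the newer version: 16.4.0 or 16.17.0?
16.17.0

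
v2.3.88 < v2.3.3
False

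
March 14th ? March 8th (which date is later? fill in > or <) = >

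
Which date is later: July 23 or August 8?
August 8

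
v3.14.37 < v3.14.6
False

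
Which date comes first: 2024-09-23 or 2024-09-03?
2024-09-03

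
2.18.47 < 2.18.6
False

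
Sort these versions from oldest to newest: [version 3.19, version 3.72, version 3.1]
[version 3.1, version 3.19, version 3.72]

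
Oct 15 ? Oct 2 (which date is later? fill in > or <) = >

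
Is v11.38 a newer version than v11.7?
Yes. Version numbers are compared segment by segment as integers, not as decimals: minor version 38 > 7, so v11.38 > v11.7 (even though the decimal 11.38 < 11.7).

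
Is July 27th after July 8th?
Yes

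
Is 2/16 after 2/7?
Yes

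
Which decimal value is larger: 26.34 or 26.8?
26.8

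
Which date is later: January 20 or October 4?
October 4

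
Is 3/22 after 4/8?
No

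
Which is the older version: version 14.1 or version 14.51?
version 14.1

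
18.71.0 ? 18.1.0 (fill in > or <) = >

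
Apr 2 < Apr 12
True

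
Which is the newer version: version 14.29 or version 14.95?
version 14.95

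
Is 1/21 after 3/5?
No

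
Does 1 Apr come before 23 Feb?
No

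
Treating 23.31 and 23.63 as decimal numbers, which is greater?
23.63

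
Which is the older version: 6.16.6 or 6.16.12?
6.16.6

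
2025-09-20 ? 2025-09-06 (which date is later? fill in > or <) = >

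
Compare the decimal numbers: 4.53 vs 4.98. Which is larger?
4.98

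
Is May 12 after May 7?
Yes. Day 12 comes after day 7 in May — this is a date comparison, not a decimal one (the decimal 5.12 would be smaller than 5.7).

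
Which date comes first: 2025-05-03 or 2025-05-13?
2025-05-03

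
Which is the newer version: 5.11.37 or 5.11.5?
5.11.37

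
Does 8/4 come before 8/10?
Yes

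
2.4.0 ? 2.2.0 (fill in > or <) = >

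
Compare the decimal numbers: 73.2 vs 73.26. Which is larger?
73.26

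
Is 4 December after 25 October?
Yes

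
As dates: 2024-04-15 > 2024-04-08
True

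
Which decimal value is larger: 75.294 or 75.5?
75.5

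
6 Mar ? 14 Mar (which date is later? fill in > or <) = <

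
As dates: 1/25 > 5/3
False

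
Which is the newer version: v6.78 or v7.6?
v7.6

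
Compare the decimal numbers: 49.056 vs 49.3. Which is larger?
49.3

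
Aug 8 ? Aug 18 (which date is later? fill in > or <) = <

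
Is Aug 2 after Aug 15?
No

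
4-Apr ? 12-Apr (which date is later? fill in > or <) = <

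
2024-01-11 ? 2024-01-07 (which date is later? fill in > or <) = >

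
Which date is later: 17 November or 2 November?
17 November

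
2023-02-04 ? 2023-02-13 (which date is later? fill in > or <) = <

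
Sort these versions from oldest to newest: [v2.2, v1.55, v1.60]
[v1.55, v1.60, v2.2]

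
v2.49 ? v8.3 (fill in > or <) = <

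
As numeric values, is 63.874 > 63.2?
True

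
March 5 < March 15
True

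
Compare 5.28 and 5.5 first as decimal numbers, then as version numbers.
As decimals: 5.28 < 5.5. As versions: v5.28 > v5.5 (minor version 28 > 5).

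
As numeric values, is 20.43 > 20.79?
False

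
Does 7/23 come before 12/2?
Yes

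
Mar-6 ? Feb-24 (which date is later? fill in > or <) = >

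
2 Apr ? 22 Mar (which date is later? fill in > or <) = >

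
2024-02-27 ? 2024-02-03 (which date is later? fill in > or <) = >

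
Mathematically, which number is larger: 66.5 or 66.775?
66.775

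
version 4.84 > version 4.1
True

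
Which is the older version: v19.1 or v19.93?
v19.1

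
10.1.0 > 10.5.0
False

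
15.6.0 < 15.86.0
True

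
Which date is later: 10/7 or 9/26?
10/7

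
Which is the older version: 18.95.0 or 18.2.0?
18.2.0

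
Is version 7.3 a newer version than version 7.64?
No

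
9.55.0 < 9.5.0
False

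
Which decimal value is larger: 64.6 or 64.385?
64.6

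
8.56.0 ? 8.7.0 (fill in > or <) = >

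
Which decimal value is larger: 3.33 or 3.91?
3.91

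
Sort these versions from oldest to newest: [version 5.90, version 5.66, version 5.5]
[version 5.5, version 5.66, version 5.90]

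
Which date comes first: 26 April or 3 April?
3 April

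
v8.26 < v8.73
True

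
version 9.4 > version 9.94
False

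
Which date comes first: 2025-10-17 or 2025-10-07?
2025-10-07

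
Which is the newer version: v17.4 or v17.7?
v17.7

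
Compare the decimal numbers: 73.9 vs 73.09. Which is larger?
73.9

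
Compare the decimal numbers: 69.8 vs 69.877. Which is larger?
69.877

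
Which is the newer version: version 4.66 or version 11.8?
version 11.8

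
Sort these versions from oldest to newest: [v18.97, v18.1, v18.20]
[v18.1, v18.20, v18.97]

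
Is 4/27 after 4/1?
Yes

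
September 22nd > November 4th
False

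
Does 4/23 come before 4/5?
No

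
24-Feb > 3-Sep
False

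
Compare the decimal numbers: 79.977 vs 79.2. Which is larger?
79.977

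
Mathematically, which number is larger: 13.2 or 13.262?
13.262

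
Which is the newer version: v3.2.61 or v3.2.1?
v3.2.61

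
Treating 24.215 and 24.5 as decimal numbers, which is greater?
24.5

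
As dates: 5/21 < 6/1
True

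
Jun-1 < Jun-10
True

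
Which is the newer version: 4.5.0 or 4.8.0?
4.8.0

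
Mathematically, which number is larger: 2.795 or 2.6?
2.795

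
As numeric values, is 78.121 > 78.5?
False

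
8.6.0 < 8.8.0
True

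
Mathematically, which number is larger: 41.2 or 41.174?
41.2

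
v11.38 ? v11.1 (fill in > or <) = >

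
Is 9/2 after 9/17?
No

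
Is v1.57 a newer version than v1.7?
Yes. Version numbers are compared segment by segment as integers, not as decimals: minor version 57 > 7, so v1.57 > v1.7 (even though the decimal 1.57 < 1.7).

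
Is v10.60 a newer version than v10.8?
Yes. Version numbers are compared segment by segment as integers, not as decimals: minor version 60 > 8, so v10.60 > v10.8 (even though the decimal 10.60 < 10.8).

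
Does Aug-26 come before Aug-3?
No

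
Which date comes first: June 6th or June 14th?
June 6th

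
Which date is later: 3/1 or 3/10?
3/10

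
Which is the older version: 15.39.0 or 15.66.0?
15.39.0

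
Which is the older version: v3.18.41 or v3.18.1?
v3.18.1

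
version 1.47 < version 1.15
False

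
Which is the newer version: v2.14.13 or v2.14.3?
v2.14.13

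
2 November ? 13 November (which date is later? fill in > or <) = <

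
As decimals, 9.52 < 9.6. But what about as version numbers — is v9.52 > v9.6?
True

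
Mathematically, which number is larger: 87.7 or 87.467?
87.7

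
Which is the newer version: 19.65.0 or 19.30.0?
19.65.0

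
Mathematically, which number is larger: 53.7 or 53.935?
53.935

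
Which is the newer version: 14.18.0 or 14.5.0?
14.18.0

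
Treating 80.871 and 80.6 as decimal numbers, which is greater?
80.871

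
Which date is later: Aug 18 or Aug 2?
Aug 18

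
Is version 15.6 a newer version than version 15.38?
No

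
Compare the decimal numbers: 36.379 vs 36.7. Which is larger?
36.7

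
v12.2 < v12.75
True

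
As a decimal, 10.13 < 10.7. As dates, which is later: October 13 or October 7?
October 13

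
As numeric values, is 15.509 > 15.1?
True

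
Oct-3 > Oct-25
False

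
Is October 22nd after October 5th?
Yes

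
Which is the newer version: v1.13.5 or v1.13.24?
v1.13.24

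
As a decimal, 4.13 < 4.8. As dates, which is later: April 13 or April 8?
April 13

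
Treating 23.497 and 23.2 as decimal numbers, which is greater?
23.497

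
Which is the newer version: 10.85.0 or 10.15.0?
10.85.0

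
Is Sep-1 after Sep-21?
No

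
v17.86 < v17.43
False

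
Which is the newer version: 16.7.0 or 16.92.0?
16.92.0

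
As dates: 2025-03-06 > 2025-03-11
False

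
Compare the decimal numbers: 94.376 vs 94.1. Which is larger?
94.376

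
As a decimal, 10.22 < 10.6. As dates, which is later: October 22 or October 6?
October 22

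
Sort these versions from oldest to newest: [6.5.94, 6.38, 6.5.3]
[6.5.3, 6.5.94, 6.38]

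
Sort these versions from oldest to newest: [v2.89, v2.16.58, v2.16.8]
[v2.16.8, v2.16.58, v2.89]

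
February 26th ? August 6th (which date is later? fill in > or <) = <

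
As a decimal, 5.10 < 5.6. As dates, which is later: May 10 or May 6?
May 10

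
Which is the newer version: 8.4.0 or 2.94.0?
8.4.0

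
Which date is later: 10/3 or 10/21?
10/21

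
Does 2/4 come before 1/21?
No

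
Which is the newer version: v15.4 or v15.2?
v15.4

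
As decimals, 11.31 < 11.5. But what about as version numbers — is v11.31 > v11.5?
True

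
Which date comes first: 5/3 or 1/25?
1/25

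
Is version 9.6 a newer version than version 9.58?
No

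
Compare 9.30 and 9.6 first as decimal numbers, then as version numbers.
As decimals: 9.30 < 9.6. As versions: v9.30 > v9.6 (minor version 30 > 6).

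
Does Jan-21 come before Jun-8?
Yes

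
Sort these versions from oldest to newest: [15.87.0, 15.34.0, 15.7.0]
[15.7.0, 15.34.0, 15.87.0]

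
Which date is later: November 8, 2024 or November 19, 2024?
November 19, 2024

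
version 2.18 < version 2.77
True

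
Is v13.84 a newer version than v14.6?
No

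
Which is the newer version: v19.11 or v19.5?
v19.11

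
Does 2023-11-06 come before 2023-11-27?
Yes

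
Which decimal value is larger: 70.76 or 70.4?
70.76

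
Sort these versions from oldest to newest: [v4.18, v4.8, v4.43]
[v4.8, v4.18, v4.43]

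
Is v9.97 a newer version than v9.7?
Yes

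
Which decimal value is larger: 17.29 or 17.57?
17.57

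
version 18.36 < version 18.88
True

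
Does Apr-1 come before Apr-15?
Yes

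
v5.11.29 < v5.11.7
False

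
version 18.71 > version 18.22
True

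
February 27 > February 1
True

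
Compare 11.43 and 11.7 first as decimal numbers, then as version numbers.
As decimals: 11.43 < 11.7. As versions: v11.43 > v11.7 (minor version 43 > 7).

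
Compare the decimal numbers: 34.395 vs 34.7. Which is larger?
34.7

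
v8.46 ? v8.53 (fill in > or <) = <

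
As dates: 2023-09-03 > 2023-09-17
False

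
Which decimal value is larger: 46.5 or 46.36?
46.5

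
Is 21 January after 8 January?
Yes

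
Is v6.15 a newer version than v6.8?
Yes. Version numbers are compared segment by segment as integers, not as decimals: minor version 15 > 8, so v6.15 > v6.8 (even though the decimal 6.15 < 6.8).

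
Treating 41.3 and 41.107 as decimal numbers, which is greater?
41.3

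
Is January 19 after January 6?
Yes. Day 19 comes after day 6 in January — this is a date comparison, not a decimal one (the decimal 1.19 would be smaller than 1.6).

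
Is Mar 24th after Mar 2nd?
Yes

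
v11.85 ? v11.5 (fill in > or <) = >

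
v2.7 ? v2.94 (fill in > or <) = <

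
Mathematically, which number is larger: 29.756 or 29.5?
29.756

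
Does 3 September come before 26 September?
Yes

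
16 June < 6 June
False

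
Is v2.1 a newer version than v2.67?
No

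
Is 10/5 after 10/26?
No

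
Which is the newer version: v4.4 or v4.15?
v4.15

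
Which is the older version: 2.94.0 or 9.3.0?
2.94.0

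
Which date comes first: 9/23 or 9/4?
9/4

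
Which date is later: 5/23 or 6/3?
6/3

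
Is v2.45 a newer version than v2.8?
Yes. Version numbers are compared segment by segment as integers, not as decimals: minor version 45 > 8, so v2.45 > v2.8 (even though the decimal 2.45 < 2.8).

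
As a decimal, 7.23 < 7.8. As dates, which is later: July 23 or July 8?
July 23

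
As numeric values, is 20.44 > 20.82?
False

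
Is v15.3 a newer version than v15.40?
No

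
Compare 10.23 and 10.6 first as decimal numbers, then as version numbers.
As decimals: 10.23 < 10.6. As versions: v10.23 > v10.6 (minor version 23 > 6).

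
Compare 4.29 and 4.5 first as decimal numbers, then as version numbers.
As decimals: 4.29 < 4.5. As versions: v4.29 > v4.5 (minor version 29 > 5).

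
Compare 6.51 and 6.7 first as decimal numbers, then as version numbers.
As decimals: 6.51 < 6.7. As versions: v6.51 > v6.7 (minor version 51 > 7).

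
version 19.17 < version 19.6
False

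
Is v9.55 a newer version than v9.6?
Yes. Version numbers are compared segment by segment as integers, not as decimals: minor version 55 > 6, so v9.55 > v9.6 (even though the decimal 9.55 < 9.6).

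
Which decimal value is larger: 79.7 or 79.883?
79.883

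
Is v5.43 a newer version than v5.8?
Yes. Version numbers are compared segment by segment as integers, not as decimals: minor version 43 > 8, so v5.43 > v5.8 (even though the decimal 5.43 < 5.8).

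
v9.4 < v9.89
True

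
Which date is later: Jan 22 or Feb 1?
Feb 1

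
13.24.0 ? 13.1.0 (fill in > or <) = >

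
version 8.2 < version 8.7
True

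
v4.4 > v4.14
False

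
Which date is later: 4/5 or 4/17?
4/17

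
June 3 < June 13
True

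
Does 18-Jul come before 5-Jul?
No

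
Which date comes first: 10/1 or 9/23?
9/23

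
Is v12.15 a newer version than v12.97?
No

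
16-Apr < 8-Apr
False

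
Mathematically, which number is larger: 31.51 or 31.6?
31.6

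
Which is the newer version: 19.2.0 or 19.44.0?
19.44.0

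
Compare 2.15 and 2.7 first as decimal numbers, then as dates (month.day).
As decimals: 2.15 < 2.7. As dates: 2/15 is later than 2/7 (day 15 > day 7).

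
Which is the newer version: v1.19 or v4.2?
v4.2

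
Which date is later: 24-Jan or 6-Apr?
6-Apr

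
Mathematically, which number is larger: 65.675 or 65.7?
65.7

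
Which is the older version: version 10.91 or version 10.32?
version 10.32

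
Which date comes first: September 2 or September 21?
September 2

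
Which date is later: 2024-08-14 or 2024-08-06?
2024-08-14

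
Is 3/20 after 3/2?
Yes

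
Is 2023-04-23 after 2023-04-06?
Yes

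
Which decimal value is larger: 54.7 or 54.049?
54.7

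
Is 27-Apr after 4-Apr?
Yes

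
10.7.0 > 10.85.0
False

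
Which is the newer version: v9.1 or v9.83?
v9.83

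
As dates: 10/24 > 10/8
True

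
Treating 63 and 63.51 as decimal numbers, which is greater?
63.51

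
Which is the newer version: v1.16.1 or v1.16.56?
v1.16.56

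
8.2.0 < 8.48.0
True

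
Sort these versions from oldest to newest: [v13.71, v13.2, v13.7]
[v13.2, v13.7, v13.71]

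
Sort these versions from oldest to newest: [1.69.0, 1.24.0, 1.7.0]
[1.7.0, 1.24.0, 1.69.0]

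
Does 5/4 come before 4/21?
No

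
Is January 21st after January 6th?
Yes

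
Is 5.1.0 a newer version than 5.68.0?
No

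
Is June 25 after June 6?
Yes. Day 25 comes after day 6 in June — this is a date comparison, not a decimal one (the decimal 6.25 would be smaller than 6.6).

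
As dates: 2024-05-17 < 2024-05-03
False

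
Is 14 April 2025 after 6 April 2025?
Yes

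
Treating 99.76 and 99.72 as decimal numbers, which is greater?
99.76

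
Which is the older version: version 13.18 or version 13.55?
version 13.18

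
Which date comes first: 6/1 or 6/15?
6/1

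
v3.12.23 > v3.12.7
True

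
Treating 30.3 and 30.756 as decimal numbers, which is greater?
30.756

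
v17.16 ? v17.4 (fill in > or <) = >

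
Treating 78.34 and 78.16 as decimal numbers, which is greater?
78.34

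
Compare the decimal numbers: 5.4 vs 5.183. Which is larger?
5.4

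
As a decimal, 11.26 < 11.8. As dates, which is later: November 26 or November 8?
November 26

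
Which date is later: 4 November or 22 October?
4 November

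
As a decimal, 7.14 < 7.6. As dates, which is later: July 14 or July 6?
July 14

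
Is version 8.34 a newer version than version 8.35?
No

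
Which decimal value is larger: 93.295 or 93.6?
93.6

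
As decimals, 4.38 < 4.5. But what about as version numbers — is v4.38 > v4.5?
True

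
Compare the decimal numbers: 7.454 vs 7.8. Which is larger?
7.8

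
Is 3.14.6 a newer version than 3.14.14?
No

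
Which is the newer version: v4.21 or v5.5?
v5.5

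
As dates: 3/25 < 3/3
False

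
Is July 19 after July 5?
Yes. Day 19 comes after day 5 in July — this is a date comparison, not a decimal one (the decimal 7.19 would be smaller than 7.5).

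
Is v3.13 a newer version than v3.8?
Yes. Version numbers are compared segment by segment as integers, not as decimals: minor version 13 > 8, so v3.13 > v3.8 (even though the decimal 3.13 < 3.8).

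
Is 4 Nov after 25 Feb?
Yes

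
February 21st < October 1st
True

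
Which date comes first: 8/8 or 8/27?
8/8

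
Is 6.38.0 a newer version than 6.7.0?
Yes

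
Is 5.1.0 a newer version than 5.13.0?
No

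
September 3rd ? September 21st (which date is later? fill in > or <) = <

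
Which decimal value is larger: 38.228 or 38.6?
38.6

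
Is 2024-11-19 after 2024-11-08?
Yes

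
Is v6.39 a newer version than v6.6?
Yes. Version numbers are compared segment by segment as integers, not as decimals: minor version 39 > 6, so v6.39 > v6.6 (even though the decimal 6.39 < 6.6).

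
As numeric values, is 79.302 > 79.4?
False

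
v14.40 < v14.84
True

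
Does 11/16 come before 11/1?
No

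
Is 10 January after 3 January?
Yes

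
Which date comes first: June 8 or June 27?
June 8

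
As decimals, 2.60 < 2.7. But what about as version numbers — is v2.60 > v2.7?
True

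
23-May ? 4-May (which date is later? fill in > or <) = >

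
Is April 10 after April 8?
Yes. Day 10 comes after day 8 in April — this is a date comparison, not a decimal one (the decimal 4.10 would be smaller than 4.8).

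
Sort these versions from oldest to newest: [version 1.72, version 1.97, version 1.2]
[version 1.2, version 1.72, version 1.97]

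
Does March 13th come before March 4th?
No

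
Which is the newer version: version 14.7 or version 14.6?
version 14.7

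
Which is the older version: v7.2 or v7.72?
v7.2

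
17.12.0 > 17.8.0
True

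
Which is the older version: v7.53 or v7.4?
v7.4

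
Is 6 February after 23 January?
Yes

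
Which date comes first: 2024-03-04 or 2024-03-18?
2024-03-04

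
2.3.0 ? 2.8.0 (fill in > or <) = <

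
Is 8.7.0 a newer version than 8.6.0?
Yes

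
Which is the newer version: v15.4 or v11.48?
v15.4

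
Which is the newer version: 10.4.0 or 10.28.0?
10.28.0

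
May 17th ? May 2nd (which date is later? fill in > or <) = >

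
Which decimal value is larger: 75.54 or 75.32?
75.54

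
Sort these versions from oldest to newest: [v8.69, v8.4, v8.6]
[v8.4, v8.6, v8.69]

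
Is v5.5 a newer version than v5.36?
No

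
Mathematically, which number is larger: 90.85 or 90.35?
90.85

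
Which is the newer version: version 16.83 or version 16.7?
version 16.83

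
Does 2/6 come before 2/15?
Yes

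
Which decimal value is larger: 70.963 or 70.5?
70.963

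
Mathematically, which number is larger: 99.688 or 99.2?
99.688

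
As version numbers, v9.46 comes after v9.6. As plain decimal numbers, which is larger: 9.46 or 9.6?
9.6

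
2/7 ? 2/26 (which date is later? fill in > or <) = <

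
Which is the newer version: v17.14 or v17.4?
v17.14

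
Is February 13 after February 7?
Yes. Day 13 comes after day 7 in February — this is a date comparison, not a decimal one (the decimal 2.13 would be smaller than 2.7).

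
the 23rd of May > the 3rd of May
True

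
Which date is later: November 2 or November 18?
November 18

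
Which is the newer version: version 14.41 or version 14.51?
version 14.51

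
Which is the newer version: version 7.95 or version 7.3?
version 7.95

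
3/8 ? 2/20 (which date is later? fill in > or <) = >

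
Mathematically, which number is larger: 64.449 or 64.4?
64.449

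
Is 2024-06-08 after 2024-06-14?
No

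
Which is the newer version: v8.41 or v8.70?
v8.70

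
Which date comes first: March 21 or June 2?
March 21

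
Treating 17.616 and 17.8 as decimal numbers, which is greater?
17.8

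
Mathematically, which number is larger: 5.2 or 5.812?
5.812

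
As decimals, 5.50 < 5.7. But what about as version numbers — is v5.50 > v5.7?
True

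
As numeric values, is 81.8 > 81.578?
True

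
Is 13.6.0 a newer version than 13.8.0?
No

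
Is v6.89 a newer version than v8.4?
No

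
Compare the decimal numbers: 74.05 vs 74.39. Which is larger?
74.39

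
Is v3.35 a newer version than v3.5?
Yes. Version numbers are compared segment by segment as integers, not as decimals: minor version 35 > 5, so v3.35 > v3.5 (even though the decimal 3.35 < 3.5).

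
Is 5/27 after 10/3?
No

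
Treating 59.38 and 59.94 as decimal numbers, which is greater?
59.94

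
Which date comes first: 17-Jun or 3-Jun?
3-Jun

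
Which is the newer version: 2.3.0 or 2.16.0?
2.16.0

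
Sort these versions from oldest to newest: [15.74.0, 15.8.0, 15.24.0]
[15.8.0, 15.24.0, 15.74.0]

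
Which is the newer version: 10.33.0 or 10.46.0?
10.46.0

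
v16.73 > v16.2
True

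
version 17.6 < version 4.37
False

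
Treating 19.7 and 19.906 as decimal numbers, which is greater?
19.906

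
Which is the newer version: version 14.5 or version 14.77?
version 14.77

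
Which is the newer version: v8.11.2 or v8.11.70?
v8.11.70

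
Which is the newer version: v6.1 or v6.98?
v6.98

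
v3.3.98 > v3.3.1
True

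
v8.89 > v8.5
True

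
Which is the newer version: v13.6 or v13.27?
v13.27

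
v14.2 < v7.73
False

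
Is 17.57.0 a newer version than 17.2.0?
Yes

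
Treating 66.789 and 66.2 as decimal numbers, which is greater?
66.789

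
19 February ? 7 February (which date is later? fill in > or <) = >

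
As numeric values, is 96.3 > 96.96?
False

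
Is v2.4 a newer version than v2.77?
No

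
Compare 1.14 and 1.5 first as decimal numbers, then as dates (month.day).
As decimals: 1.14 < 1.5. As dates: 1/14 is later than 1/5 (day 14 > day 5).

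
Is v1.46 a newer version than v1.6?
Yes. Version numbers are compared segment by segment as integers, not as decimals: minor version 46 > 6, so v1.46 > v1.6 (even though the decimal 1.46 < 1.6).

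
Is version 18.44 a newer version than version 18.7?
Yes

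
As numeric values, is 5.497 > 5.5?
False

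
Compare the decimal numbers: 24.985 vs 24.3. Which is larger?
24.985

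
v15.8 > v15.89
False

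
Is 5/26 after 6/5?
No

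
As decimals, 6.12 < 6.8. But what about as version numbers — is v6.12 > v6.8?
True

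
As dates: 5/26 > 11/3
False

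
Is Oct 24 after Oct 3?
Yes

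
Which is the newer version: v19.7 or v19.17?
v19.17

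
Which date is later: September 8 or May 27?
September 8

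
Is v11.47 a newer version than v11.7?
Yes. Version numbers are compared segment by segment as integers, not as decimals: minor version 47 > 7, so v11.47 > v11.7 (even though the decimal 11.47 < 11.7).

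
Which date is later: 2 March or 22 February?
2 March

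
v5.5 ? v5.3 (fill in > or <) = >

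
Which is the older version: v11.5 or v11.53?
v11.5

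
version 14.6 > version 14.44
False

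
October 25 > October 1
True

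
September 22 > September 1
True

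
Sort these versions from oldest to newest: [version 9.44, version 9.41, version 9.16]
[version 9.16, version 9.41, version 9.44]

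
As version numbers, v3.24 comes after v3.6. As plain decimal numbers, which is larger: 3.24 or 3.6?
3.6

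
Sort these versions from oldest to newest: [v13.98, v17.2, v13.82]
[v13.82, v13.98, v17.2]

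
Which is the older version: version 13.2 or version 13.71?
version 13.2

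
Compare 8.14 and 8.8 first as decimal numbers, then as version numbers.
As decimals: 8.14 < 8.8. As versions: v8.14 > v8.8 (minor version 14 > 8).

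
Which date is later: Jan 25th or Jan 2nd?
Jan 25th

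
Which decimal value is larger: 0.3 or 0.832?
0.832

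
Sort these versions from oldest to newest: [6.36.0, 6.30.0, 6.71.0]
[6.30.0, 6.36.0, 6.71.0]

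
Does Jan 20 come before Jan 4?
No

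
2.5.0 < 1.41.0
False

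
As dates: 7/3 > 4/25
True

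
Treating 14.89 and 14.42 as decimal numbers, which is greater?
14.89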